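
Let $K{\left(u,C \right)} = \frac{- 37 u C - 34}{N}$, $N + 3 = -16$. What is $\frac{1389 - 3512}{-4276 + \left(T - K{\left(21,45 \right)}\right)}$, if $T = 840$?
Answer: $\frac{40337}{100283} \approx 0.40223$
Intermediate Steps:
$N = -19$ ($N = -3 - 16 = -19$)
$K{\left(u,C \right)} = \frac{34}{19} + \frac{37 C u}{19}$ ($K{\left(u,C \right)} = \frac{- 37 u C - 34}{-19} = \left(- 37 C u - 34\right) \left(- \frac{1}{19}\right) = \left(-34 - 37 C u\right) \left(- \frac{1}{19}\right) = \frac{34}{19} + \frac{37 C u}{19}$)
$\frac{1389 - 3512}{-4276 + \left(T - K{\left(21,45 \right)}\right)} = \frac{1389 - 3512}{-4276 + \left(840 - \left(\frac{34}{19} + \frac{37}{19} \cdot 45 \cdot 21\right)\right)} = - \frac{2123}{-4276 + \left(840 - \left(\frac{34}{19} + \frac{34965}{19}\right)\right)} = - \frac{2123}{-4276 + \left(840 - \frac{34999}{19}\right)} = - \frac{2123}{-4276 - \frac{19039}{19}} = - \frac{2123}{- \frac{100283}{19}} = \left(-2123\right) \left(- \frac{19}{100283}\right) = \frac{40337}{100283}$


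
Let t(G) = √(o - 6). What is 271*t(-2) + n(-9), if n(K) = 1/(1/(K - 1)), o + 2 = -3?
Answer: -10 + 271*I*√11 ≈ -10.0 + 898.81*I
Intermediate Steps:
o = -5 (o = -2 - 3 = -5)
n(K) = -1 + K (n(K) = 1/(1/(-1 + K)) = -1 + K)
t(G) = I*√11 (t(G) = √(-5 - 6) = √(-11) = I*√11)
271*t(-2) + n(-9) = 271*(I*√11) + (-1 - 9) = 271*I*√11 - 10 = -10 + 271*I*√11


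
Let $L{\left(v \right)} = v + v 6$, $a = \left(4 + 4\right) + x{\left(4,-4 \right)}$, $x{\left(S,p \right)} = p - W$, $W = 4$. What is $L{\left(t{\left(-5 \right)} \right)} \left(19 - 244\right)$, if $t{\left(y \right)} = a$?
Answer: $0$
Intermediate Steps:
$x{\left(S,p \right)} = -4 + p$ ($x{\left(S,p \right)} = p - 4 = -4 + p$)
$a = 0$ ($a = \left(4 + 4\right) - 8 = 8 - 8 = 0$)
$t{\left(y \right)} = 0$
$L{\left(v \right)} = 7 v$ ($L{\left(v \right)} = v + 6 v = 7 v$)
$L{\left(t{\left(-5 \right)} \right)} \left(19 - 244\right) = 7 \cdot 0 \left(19 - 244\right) = 0 \left(19 - 244\right) = 0 \left(-225\right) = 0$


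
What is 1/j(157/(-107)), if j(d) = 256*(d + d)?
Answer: -107/80384 ≈ -0.0013311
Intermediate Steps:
j(d) = 512*d (j(d) = 256*(2*d) = 512*d)
1/j(157/(-107)) = 1/(512*(157/(-107))) = 1/(512*(157*(-1/107))) = 1/(512*(-157/107)) = 1/(-80384/107) = -107/80384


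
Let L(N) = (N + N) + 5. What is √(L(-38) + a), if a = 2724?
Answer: √2653 ≈ 51.507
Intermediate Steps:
L(N) = 5 + 2*N (L(N) = 2*N + 5 = 5 + 2*N)
√(L(-38) + a) = √((5 + 2*(-38)) + 2724) = √((5 - 76) + 2724) = √(-71 + 2724) = √2653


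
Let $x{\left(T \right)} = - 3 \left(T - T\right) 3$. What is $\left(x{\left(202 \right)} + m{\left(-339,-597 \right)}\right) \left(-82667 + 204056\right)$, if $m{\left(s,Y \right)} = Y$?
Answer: $-72469233$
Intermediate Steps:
$x{\left(T \right)} = 0$ ($x{\left(T \right)} = \left(-3\right) 0 \cdot 3 = 0 \cdot 3 = 0$)
$\left(x{\left(202 \right)} + m{\left(-339,-597 \right)}\right) \left(-82667 + 204056\right) = \left(0 - 597\right) \left(-82667 + 204056\right) = \left(-597\right) 121389 = -72469233$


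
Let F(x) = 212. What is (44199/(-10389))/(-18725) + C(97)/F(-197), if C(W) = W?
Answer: 6293056871/13747071100 ≈ 0.45777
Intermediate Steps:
(44199/(-10389))/(-18725) + C(97)/F(-197) = (44199/(-10389))/(-18725) + 97/212 = (44199*(-1/10389))*(-1/18725) + 97*(1/212) = -14733/3463*(-1/18725) + 97/212 = 14733/64844675 + 97/212 = 6293056871/13747071100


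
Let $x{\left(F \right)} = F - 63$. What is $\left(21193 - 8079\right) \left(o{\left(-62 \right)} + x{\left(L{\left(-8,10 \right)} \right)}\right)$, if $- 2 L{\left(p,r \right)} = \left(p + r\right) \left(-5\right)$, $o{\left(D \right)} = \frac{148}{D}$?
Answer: $- \frac{24549408}{31} \approx -7.9192 \cdot 10^{5}$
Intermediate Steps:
$L{\left(p,r \right)} = \frac{5 p}{2} + \frac{5 r}{2}$ ($L{\left(p,r \right)} = - \frac{\left(p + r\right) \left(-5\right)}{2} = - \frac{- 5 p - 5 r}{2} = \frac{5 p}{2} + \frac{5 r}{2}$)
$x{\left(F \right)} = -63 + F$
$\left(21193 - 8079\right) \left(o{\left(-62 \right)} + x{\left(L{\left(-8,10 \right)} \right)}\right) = \left(21193 - 8079\right) \left(\frac{148}{-62} + \left(-63 + \left(\frac{5}{2} \left(-8\right) + \frac{5}{2} \cdot 10\right)\right)\right) = 13114 \left(148 \left(- \frac{1}{62}\right) + \left(-63 + \left(-20 + 25\right)\right)\right) = 13114 \left(- \frac{74}{31} + \left(-63 + 5\right)\right) = 13114 \left(- \frac{74}{31} - 58\right) = 13114 \left(- \frac{1872}{31}\right) = - \frac{24549408}{31}$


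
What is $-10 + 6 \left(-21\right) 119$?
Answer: $-15004$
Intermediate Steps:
$-10 + 6 \left(-21\right) 119 = -10 - 14994 = -15004$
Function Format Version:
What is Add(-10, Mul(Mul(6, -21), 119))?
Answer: -15004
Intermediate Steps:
Add(-10, Mul(Mul(6, -21), 119)) = Add(-10, Mul(-126, 119)) = Add(-10, -14994) = -15004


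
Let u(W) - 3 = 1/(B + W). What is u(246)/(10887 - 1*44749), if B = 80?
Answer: -979/11039012 ≈ -8.8685e-5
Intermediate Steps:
u(W) = 3 + 1/(80 + W)
u(246)/(10887 - 1*44749) = ((241 + 3*246)/(80 + 246))/(10887 - 1*44749) = ((241 + 738)/326)/(10887 - 44749) = ((1/326)*979)/(-33862) = (979/326)*(-1/33862) = -979/11039012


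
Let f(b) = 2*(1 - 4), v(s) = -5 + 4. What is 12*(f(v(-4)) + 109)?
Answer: 1236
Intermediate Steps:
v(s) = -1
f(b) = -6 (f(b) = 2*(-3) = -6)
12*(f(v(-4)) + 109) = 12*(-6 + 109) = 12*103 = 1236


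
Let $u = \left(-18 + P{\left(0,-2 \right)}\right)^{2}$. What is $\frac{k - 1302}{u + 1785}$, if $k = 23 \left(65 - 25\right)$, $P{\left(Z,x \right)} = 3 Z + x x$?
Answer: $- \frac{382}{1981} \approx -0.19283$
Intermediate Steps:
$P{\left(Z,x \right)} = x^{2} + 3 Z$ ($P{\left(Z,x \right)} = 3 Z + x^{2} = x^{2} + 3 Z$)
$u = 196$ ($u = \left(-18 + \left(\left(-2\right)^{2} + 3 \cdot 0\right)\right)^{2} = \left(-18 + \left(4 + 0\right)\right)^{2} = \left(-18 + 4\right)^{2} = \left(-14\right)^{2} = 196$)
$k = 920$ ($k = 23 \left(65 - 25\right) = 23 \cdot 40 = 920$)
$\frac{k - 1302}{u + 1785} = \frac{920 - 1302}{196 + 1785} = - \frac{382}{1981}$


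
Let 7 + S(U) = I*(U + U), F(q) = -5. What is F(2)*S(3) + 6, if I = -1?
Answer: 71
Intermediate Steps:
S(U) = -7 - 2*U (S(U) = -7 - (U + U) = -7 - 2*U)
F(2)*S(3) + 6 = -5*(-7 - 2*3) + 6 = -5*(-7 - 6) + 6 = -5*(-13) + 6 = 65 + 6 = 71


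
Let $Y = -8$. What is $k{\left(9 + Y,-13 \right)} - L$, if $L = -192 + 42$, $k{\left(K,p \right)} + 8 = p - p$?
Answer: $142$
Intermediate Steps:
$k{\left(K,p \right)} = -8$ ($k{\left(K,p \right)} = -8 + \left(p - p\right) = -8 + 0 = -8$)
$L = -150$
$k{\left(9 + Y,-13 \right)} - L = -8 - -150 = -8 + 150 = 142$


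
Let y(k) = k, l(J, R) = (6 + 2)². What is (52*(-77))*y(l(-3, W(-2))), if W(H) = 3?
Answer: -256256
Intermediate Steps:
l(J, R) = 64 (l(J, R) = 8² = 64)
(52*(-77))*y(l(-3, W(-2))) = (52*(-77))*64 = -4004*64 = -256256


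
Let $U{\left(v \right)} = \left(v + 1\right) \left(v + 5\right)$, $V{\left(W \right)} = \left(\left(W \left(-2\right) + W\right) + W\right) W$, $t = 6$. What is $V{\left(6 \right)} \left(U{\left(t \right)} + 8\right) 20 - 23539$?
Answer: $-23539$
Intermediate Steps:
$V{\left(W \right)} = 0$ ($V{\left(W \right)} = \left(\left(- 2 W + W\right) + W\right) W = \left(- W + W\right) W = 0 W = 0$)
$U{\left(v \right)} = \left(1 + v\right) \left(5 + v\right)$
$V{\left(6 \right)} \left(U{\left(t \right)} + 8\right) 20 - 23539 = 0 \left(\left(5 + 6^{2} + 6 \cdot 6\right) + 8\right) 20 - 23539 = 0 \left(\left(5 + 36 + 36\right) + 8\right) 20 - 23539 = 0 \left(77 + 8\right) 20 - 23539 = 0 \cdot 85 \cdot 20 - 23539 = 0 \cdot 20 - 23539 = 0 - 23539 = -23539$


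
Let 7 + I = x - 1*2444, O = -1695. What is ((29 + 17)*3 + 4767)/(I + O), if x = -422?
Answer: -4905/4568 ≈ -1.0738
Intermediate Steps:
I = -2873 (I = -7 + (-422 - 1*2444) = -7 + (-422 - 2444) = -7 - 2866 = -2873)
((29 + 17)*3 + 4767)/(I + O) = ((29 + 17)*3 + 4767)/(-2873 - 1695) = (46*3 + 4767)/(-4568) = (138 + 4767)*(-1/4568) = 4905*(-1/4568) = -4905/4568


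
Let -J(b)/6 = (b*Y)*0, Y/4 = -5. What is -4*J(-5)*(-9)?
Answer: 0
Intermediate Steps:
Y = -20 (Y = 4*(-5) = -20)
J(b) = 0 (J(b) = -6*b*(-20)*0 = -6*(-20*b)*0 = -6*0 = 0)
-4*J(-5)*(-9) = -4*0*(-9) = 0*(-9) = 0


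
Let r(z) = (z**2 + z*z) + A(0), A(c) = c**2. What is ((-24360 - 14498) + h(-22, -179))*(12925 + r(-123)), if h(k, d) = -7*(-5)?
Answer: -1676493609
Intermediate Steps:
h(k, d) = 35
r(z) = 2*z**2 (r(z) = (z**2 + z*z) + 0**2 = (z**2 + z**2) + 0 = 2*z**2 + 0 = 2*z**2)
((-24360 - 14498) + h(-22, -179))*(12925 + r(-123)) = ((-24360 - 14498) + 35)*(12925 + 2*(-123)**2) = (-38858 + 35)*(12925 + 2*15129) = -38823*(12925 + 30258) = -38823*43183 = -1676493609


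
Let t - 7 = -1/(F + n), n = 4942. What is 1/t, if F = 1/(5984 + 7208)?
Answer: 65194865/456350863 ≈ 0.14286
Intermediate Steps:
F = 1/13192 ≈ 7.5803e-5
t = 456350863/65194865 (t = 7 - 1/(1/13192 + 4942) = 7 - 1/65194865/13192 = 7 - 1*13192/65194865 = 7 - 13192/65194865 = 456350863/65194865 ≈ 6.9998)
1/t = 1/(456350863/65194865) = 65194865/456350863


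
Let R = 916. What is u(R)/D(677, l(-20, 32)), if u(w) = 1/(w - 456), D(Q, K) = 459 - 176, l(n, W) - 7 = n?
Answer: 1/130180 ≈ 7.6817e-6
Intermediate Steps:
l(n, W) = 7 + n
D(Q, K) = 283
u(w) = 1/(-456 + w)
u(R)/D(677, l(-20, 32)) = 1/((-456 + 916)*283) = (1/283)/460 = (1/460)*(1/283) = 1/130180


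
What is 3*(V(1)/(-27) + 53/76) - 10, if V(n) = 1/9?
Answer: -48757/6156 ≈ -7.9202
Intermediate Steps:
V(n) = ⅑
3*(V(1)/(-27) + 53/76) - 10 = 3*((⅑)/(-27) + 53/76) - 10 = 3*((⅑)*(-1/27) + 53*(1/76)) - 10 = 3*(-1/243 + 53/76) - 10 = 3*(12803/18468) - 10 = 12803/6156 - 10 = -48757/6156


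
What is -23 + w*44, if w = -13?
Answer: -595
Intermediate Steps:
-23 + w*44 = -23 - 13*44 = -23 - 572 = -595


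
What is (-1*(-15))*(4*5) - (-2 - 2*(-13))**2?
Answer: -276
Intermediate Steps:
(-1*(-15))*(4*5) - (-2 - 2*(-13))**2 = 15*20 - (-2 + 26)**2 = 300 - 1*24**2 = 300 - 1*576 = 300 - 576 = -276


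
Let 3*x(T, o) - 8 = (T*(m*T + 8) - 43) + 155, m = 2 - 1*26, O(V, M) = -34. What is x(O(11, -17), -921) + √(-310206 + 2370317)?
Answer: -27896/3 + √2060111 ≈ -7863.4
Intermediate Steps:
m = -24 (m = 2 - 26 = -24)
x(T, o) = 40 + T*(8 - 24*T)/3 (x(T, o) = 8/3 + ((T*(-24*T + 8) - 43) + 155)/3 = 8/3 + ((T*(8 - 24*T) - 43) + 155)/3 = 8/3 + ((-43 + T*(8 - 24*T)) + 155)/3 = 8/3 + (112 + T*(8 - 24*T))/3 = 8/3 + (112/3 + T*(8 - 24*T)/3) = 40 + T*(8 - 24*T)/3)
x(O(11, -17), -921) + √(-310206 + 2370317) = (40 - 8*(-34)² + (8/3)*(-34)) + √(-310206 + 2370317) = (40 - 8*1156 - 272/3) + √2060111 = (40 - 9248 - 272/3) + √2060111 = -27896/3 + √2060111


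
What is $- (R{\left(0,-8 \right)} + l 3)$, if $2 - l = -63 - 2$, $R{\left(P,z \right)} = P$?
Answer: $-201$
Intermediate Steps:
$l = 67$ ($l = 2 - \left(-63 - 2\right) = 2 - -65 = 2 + 65 = 67$)
$- (R{\left(0,-8 \right)} + l 3) = - (0 + 67 \cdot 3) = - (0 + 201) = \left(-1\right) 201 = -201$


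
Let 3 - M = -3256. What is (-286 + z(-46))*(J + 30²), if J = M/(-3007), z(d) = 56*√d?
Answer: -773069726/3007 + 151370296*I*√46/3007 ≈ -2.5709e+5 + 3.4142e+5*I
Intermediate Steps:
M = 3259 (M = 3 - 1*(-3256) = 3 + 3256 = 3259)
J = -3259/3007 (J = 3259/(-3007) = 3259*(-1/3007) = -3259/3007 ≈ -1.0838)
(-286 + z(-46))*(J + 30²) = (-286 + 56*√(-46))*(-3259/3007 + 30²) = (-286 + 56*(I*√46))*(-3259/3007 + 900) = (-286 + 56*I*√46)*(2703041/3007) = -773069726/3007 + 151370296*I*√46/3007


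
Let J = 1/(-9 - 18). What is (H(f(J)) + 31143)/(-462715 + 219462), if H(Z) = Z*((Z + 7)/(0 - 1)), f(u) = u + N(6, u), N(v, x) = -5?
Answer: -22710455/177331437 ≈ -0.12807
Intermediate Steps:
J = -1/27 (J = 1/(-27) = -1/27 ≈ -0.037037)
f(u) = -5 + u (f(u) = u - 5 = -5 + u)
H(Z) = Z*(-7 - Z) (H(Z) = Z*((7 + Z)/(-1)) = Z*((7 + Z)*(-1)) = Z*(-7 - Z))
(H(f(J)) + 31143)/(-462715 + 219462) = (-(-5 - 1/27)*(7 + (-5 - 1/27)) + 31143)/(-462715 + 219462) = (-1*(-136/27)*(7 - 136/27) + 31143)/(-243253) = (-1*(-136/27)*53/27 + 31143)*(-1/243253) = (7208/729 + 31143)*(-1/243253) = (22710455/729)*(-1/243253) = -22710455/177331437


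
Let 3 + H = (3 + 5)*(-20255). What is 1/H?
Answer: -1/162043 ≈ -6.1712e-6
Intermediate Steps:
H = -162043 (H = -3 + (3 + 5)*(-20255) = -3 + 8*(-20255) = -3 - 162040 = -162043)
1/H = 1/(-162043) = -1/162043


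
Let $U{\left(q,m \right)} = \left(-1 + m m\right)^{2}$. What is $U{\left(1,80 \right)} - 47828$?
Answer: $40899373$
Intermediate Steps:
$U{\left(q,m \right)} = \left(-1 + m^{2}\right)^{2}$
$U{\left(1,80 \right)} - 47828 = \left(-1 + 80^{2}\right)^{2} - 47828 = \left(-1 + 6400\right)^{2} - 47828 = 6399^{2} - 47828 = 40947201 - 47828 = 40899373$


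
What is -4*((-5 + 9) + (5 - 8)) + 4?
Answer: 0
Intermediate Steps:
-4*((-5 + 9) + (5 - 8)) + 4 = -4*(4 - 3) + 4 = -4*1 + 4 = -4 + 4 = 0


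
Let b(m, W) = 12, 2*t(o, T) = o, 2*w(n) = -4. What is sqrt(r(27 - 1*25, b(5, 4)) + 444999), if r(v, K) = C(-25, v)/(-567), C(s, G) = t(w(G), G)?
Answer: sqrt(1766201038)/63 ≈ 667.08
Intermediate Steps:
w(n) = -2 (w(n) = (1/2)*(-4) = -2)
t(o, T) = o/2
C(s, G) = -1 (C(s, G) = (1/2)*(-2) = -1)
r(v, K) = 1/567 (r(v, K) = -1/(-567) = -1*(-1/567) = 1/567)
sqrt(r(27 - 1*25, b(5, 4)) + 444999) = sqrt(1/567 + 444999) = sqrt(252314434/567) = sqrt(1766201038)/63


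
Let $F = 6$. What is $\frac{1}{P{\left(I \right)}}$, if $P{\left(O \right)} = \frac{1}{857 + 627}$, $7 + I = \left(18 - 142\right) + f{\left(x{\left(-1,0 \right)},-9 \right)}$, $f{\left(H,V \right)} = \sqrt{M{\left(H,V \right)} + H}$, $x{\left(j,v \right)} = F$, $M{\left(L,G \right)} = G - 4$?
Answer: $1484$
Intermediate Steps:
$M{\left(L,G \right)} = -4 + G$ ($M{\left(L,G \right)} = G - 4 = -4 + G$)
$x{\left(j,v \right)} = 6$
$f{\left(H,V \right)} = \sqrt{-4 + H + V}$ ($f{\left(H,V \right)} = \sqrt{\left(-4 + V\right) + H} = \sqrt{-4 + H + V}$)
$I = -131 + i \sqrt{7}$ ($I = -7 + \left(\left(18 - 142\right) + \sqrt{-4 + 6 - 9}\right) = -7 - \left(124 - \sqrt{-7}\right) = -7 - \left(124 - i \sqrt{7}\right) = -131 + i \sqrt{7} \approx -131.0 + 2.6458 i$)
$P{\left(O \right)} = \frac{1}{1484}$
$\frac{1}{P{\left(I \right)}} = \frac{1}{\frac{1}{1484}} = 1484$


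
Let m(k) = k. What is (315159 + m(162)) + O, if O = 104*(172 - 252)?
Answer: 307001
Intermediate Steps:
O = -8320 (O = 104*(-80) = -8320)
(315159 + m(162)) + O = (315159 + 162) - 8320 = 315321 - 8320 = 307001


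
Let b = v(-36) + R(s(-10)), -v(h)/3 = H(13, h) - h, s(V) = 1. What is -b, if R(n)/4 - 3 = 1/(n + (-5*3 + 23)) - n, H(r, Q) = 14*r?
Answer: 5810/9 ≈ 645.56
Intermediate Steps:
R(n) = 12 - 4*n + 4/(8 + n) (R(n) = 12 + 4*(1/(n + (-5*3 + 23)) - n) = 12 + 4*(1/(n + (-15 + 23)) - n) = 12 + 4*(1/(n + 8) - n) = 12 + 4*(1/(8 + n) - n) = 12 + (-4*n + 4/(8 + n)) = 12 - 4*n + 4/(8 + n))
v(h) = -546 + 3*h (v(h) = -3*(14*13 - h) = -3*(182 - h) = -546 + 3*h)
b = -5810/9 (b = (-546 + 3*(-36)) + 4*(25 - 1*1² - 5*1)/(8 + 1) = (-546 - 108) + 4*(25 - 1*1 - 5)/9 = -654 + 4*(⅑)*(25 - 1 - 5) = -654 + 4*(⅑)*19 = -654 + 76/9 = -5810/9 ≈ -645.56)
-b = -1*(-5810/9) = 5810/9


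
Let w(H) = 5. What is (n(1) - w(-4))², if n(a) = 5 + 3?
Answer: 9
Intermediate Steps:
n(a) = 8
(n(1) - w(-4))² = (8 - 1*5)² = (8 - 5)² = 3² = 9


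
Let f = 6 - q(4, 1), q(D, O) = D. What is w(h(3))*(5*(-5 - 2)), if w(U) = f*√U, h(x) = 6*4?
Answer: -140*√6 ≈ -342.93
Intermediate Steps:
h(x) = 24
f = 2 (f = 6 - 1*4 = 6 - 4 = 2)
w(U) = 2*√U
w(h(3))*(5*(-5 - 2)) = (2*√24)*(5*(-5 - 2)) = (2*(2*√6))*(5*(-7)) = (4*√6)*(-35) = -140*√6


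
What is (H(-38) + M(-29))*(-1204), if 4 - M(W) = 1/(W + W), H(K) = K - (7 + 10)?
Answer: 1780114/29 ≈ 61383.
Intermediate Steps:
H(K) = -17 + K (H(K) = K - 1*17 = K - 17 = -17 + K)
M(W) = 4 - 1/(2*W) (M(W) = 4 - 1/(W + W) = 4 - 1/(2*W))
(H(-38) + M(-29))*(-1204) = ((-17 - 38) + (4 - 1/2/(-29)))*(-1204) = (-55 + (4 - 1/2*(-1/29)))*(-1204) = (-55 + (4 + 1/58))*(-1204) = (-55 + 233/58)*(-1204) = -2957/58*(-1204) = 1780114/29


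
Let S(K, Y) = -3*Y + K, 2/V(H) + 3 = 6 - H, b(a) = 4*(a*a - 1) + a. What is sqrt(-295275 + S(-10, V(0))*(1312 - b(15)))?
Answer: 3*I*sqrt(33343) ≈ 547.8*I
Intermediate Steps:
b(a) = -4 + a + 4*a**2 (b(a) = 4*(a**2 - 1) + a = 4*(-1 + a**2) + a = (-4 + 4*a**2) + a = -4 + a + 4*a**2)
V(H) = 2/(3 - H) (V(H) = 2/(-3 + (6 - H)) = 2/(3 - H))
S(K, Y) = K - 3*Y
sqrt(-295275 + S(-10, V(0))*(1312 - b(15))) = sqrt(-295275 + (-10 - (-6)/(-3 + 0))*(1312 - (-4 + 15 + 4*15**2))) = sqrt(-295275 + (-10 - (-6)/(-3))*(1312 - (-4 + 15 + 4*225))) = sqrt(-295275 + (-10 - (-6)*(-1)/3)*(1312 - (-4 + 15 + 900))) = sqrt(-295275 + (-10 - 3*2/3)*(1312 - 1*911)) = sqrt(-295275 + (-10 - 2)*(1312 - 911)) = sqrt(-295275 - 12*401) = sqrt(-295275 - 4812) = sqrt(-300087) = 3*I*sqrt(33343)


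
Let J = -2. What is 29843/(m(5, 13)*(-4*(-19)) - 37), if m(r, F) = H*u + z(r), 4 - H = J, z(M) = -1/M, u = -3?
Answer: -149215/7101 ≈ -21.013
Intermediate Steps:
H = 6 (H = 4 - 1*(-2) = 4 + 2 = 6)
m(r, F) = -18 - 1/r (m(r, F) = 6*(-3) - 1/r = -18 - 1/r)
29843/(m(5, 13)*(-4*(-19)) - 37) = 29843/((-18 - 1/5)*(-4*(-19)) - 37) = 29843/((-18 - 1*⅕)*76 - 37) = 29843/((-18 - ⅕)*76 - 37) = 29843/(-91/5*76 - 37) = 29843/(-6916/5 - 37) = 29843/(-7101/5) = 29843*(-5/7101) = -149215/7101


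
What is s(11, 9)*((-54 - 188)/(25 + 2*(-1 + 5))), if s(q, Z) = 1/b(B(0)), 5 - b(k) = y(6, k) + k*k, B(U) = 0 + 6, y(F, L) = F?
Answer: 22/111 ≈ 0.19820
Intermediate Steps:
B(U) = 6
b(k) = -1 - k² (b(k) = 5 - (6 + k*k) = 5 - (6 + k²) = 5 + (-6 - k²) = -1 - k²)
s(q, Z) = -1/37 (s(q, Z) = 1/(-1 - 1*6²) = 1/(-1 - 1*36) = 1/(-1 - 36) = 1/(-37) = -1/37)
s(11, 9)*((-54 - 188)/(25 + 2*(-1 + 5))) = -(-54 - 188)/(37*(25 + 2*(-1 + 5))) = -(-242)/(37*(25 + 2*4)) = -(-242)/(37*(25 + 8)) = -(-242)/(37*33) = -1/37*(-22/3) = 22/111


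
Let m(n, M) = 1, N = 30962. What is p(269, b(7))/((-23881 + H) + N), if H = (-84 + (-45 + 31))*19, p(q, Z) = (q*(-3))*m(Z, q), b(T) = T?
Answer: -807/5219 ≈ -0.15463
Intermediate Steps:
p(q, Z) = -3*q (p(q, Z) = (q*(-3))*1 = -3*q*1 = -3*q)
H = -1862 (H = (-84 - 14)*19 = -98*19 = -1862)
p(269, b(7))/((-23881 + H) + N) = (-3*269)/((-23881 - 1862) + 30962) = -807/(-25743 + 30962) = -807/5219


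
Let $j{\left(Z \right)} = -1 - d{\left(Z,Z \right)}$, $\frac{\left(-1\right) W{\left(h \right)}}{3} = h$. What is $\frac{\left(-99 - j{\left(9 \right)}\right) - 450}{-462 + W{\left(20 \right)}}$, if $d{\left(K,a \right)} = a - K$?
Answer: $\frac{274}{261} \approx 1.0498$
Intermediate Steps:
$W{\left(h \right)} = - 3 h$
$j{\left(Z \right)} = -1$ ($j{\left(Z \right)} = -1 - \left(Z - Z\right) = -1 - 0 = -1 + 0 = -1$)
$\frac{\left(-99 - j{\left(9 \right)}\right) - 450}{-462 + W{\left(20 \right)}} = \frac{\left(-99 - -1\right) - 450}{-462 - 60} = \frac{\left(-99 + 1\right) - 450}{-462 - 60} = \frac{-98 - 450}{-522} = \left(-548\right) \left(- \frac{1}{522}\right) = \frac{274}{261}$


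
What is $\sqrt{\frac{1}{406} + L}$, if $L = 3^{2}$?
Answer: $\frac{\sqrt{1483930}}{406} \approx 3.0004$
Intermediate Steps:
$L = 9$
$\sqrt{\frac{1}{406} + L} = \sqrt{\frac{1}{406} + 9} = \sqrt{\frac{3655}{406}} = \frac{\sqrt{1483930}}{406}$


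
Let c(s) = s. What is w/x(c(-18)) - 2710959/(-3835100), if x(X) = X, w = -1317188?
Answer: 2525798248031/34515900 ≈ 73178.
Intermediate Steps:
w/x(c(-18)) - 2710959/(-3835100) = -1317188/(-18) - 2710959/(-3835100) = -1317188*(-1/18) - 2710959*(-1/3835100) = 658594/9 + 2710959/3835100 = 2525798248031/34515900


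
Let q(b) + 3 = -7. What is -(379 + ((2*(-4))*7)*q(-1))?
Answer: -939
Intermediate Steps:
q(b) = -10 (q(b) = -3 - 7 = -10)
-(379 + ((2*(-4))*7)*q(-1)) = -(379 + ((2*(-4))*7)*(-10)) = -(379 - 8*7*(-10)) = -(379 - 56*(-10)) = -(379 + 560) = -1*939 = -939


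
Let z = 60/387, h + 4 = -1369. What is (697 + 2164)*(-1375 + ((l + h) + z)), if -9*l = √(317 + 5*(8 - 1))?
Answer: -1014144392/129 - 11444*√22/9 ≈ -7.8676e+6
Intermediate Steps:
h = -1373 (h = -4 - 1369 = -1373)
l = -4*√22/9 (l = -√(317 + 5*(8 - 1))/9 = -√(317 + 5*7)/9 = -√(317 + 35)/9 = -4*√22/9 ≈ -2.0846)
z = 20/129 (z = 60*(1/387) = 20/129 ≈ 0.15504)
(697 + 2164)*(-1375 + ((l + h) + z)) = (697 + 2164)*(-1375 + ((-4*√22/9 - 1373) + 20/129)) = 2861*(-1375 + ((-1373 - 4*√22/9) + 20/129)) = 2861*(-1375 + (-177097/129 - 4*√22/9)) = 2861*(-354472/129 - 4*√22/9) = -1014144392/129 - 11444*√22/9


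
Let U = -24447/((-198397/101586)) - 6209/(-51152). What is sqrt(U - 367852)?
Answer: I*sqrt(2287243737786725578299579)/2537100836 ≈ 596.1*I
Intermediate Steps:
U = 127035839776157/10148403344 (U = -24447/((-198397*1/101586)) - 6209*(-1/51152) = -24447/(-198397/101586) + 6209/51152 = -24447*(-101586/198397) + 6209/51152 = 2483472942/198397 + 6209/51152 = 127035839776157/10148403344 ≈ 12518.)
sqrt(U - 367852) = sqrt(127035839776157/10148403344 - 367852) = sqrt(-3606074627120931/10148403344) = I*sqrt(2287243737786725578299579)/2537100836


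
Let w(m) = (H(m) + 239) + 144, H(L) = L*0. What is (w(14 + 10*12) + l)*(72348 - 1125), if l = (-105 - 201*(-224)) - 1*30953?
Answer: 1021978827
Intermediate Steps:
H(L) = 0
l = 13966 (l = (-105 + 45024) - 30953 = 44919 - 30953 = 13966)
w(m) = 383 (w(m) = (0 + 239) + 144 = 239 + 144 = 383)
(w(14 + 10*12) + l)*(72348 - 1125) = (383 + 13966)*(72348 - 1125) = 14349*71223 = 1021978827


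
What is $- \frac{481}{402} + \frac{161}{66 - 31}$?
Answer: $\frac{6841}{2010} \approx 3.4035$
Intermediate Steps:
$- \frac{481}{402} + \frac{161}{66 - 31} = \left(-481\right) \frac{1}{402} + \frac{161}{66 - 31} = - \frac{481}{402} + \frac{161}{35} = - \frac{481}{402} + 161 \cdot \frac{1}{35} = - \frac{481}{402} + \frac{23}{5} = \frac{6841}{2010}$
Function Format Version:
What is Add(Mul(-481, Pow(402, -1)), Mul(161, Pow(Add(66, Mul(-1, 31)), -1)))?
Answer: Rational(6841, 2010) ≈ 3.4035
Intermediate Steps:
Add(Mul(-481, Pow(402, -1)), Mul(161, Pow(Add(66, Mul(-1, 31)), -1))) = Add(Mul(-481, Rational(1, 402)), Mul(161, Pow(Add(66, -31), -1))) = Add(Rational(-481, 402), Mul(161, Pow(35, -1))) = Add(Rational(-481, 402), Mul(161, Rational(1, 35))) = Add(Rational(-481, 402), Rational(23, 5)) = Rational(6841, 2010)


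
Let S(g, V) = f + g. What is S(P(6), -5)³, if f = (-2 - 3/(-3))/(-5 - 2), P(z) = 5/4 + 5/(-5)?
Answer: 1331/21952 ≈ 0.060632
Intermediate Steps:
P(z) = ¼ (P(z) = 5*(¼) + 5*(-⅕) = 5/4 - 1 = ¼)
f = ⅐ (f = (-2 - 3*(-⅓))/(-7) = (-2 + 1)*(-⅐) = -1*(-⅐) = ⅐ ≈ 0.14286)
S(g, V) = ⅐ + g
S(P(6), -5)³ = (⅐ + ¼)³ = (11/28)³ = 1331/21952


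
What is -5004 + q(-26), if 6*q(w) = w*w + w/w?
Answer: -29347/6 ≈ -4891.2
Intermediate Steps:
q(w) = ⅙ + w²/6 (q(w) = (w*w + w/w)/6 = (w² + 1)/6 = (1 + w²)/6 = ⅙ + w²/6)
-5004 + q(-26) = -5004 + (⅙ + (⅙)*(-26)²) = -5004 + (⅙ + (⅙)*676) = -5004 + (⅙ + 338/3) = -5004 + 677/6 = -29347/6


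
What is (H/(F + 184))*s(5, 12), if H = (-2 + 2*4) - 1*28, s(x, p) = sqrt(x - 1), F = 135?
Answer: -4/29 ≈ -0.13793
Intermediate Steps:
s(x, p) = sqrt(-1 + x)
H = -22 (H = (-2 + 8) - 28 = 6 - 28 = -22)
(H/(F + 184))*s(5, 12) = (-22/(135 + 184))*sqrt(-1 + 5) = (-22/319)*sqrt(4) = ((1/319)*(-22))*2 = -2/29*2 = -4/29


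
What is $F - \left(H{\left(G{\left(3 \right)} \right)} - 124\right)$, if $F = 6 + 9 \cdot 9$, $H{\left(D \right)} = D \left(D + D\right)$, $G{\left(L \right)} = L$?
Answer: $193$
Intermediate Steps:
$H{\left(D \right)} = 2 D^{2}$ ($H{\left(D \right)} = D 2 D = 2 D^{2}$)
$F = 87$ ($F = 6 + 81 = 87$)
$F - \left(H{\left(G{\left(3 \right)} \right)} - 124\right) = 87 - \left(2 \cdot 3^{2} - 124\right) = 87 - \left(2 \cdot 9 - 124\right) = 87 - \left(18 - 124\right) = 87 - -106 = 87 + 106 = 193$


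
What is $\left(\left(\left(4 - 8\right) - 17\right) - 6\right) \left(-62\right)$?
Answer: $1674$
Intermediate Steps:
$\left(\left(\left(4 - 8\right) - 17\right) - 6\right) \left(-62\right) = \left(\left(-4 - 17\right) - 6\right) \left(-62\right) = \left(-21 - 6\right) \left(-62\right) = \left(-27\right) \left(-62\right) = 1674$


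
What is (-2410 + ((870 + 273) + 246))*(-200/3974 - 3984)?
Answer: 8082550468/1987 ≈ 4.0677e+6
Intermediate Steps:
(-2410 + ((870 + 273) + 246))*(-200/3974 - 3984) = (-2410 + (1143 + 246))*(-200*1/3974 - 3984) = (-2410 + 1389)*(-100/1987 - 3984) = -1021*(-7916308/1987) = 8082550468/1987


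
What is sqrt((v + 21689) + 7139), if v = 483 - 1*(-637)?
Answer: 2*sqrt(7487) ≈ 173.05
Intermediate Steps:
v = 1120 (v = 483 + 637 = 1120)
sqrt((v + 21689) + 7139) = sqrt((1120 + 21689) + 7139) = sqrt(22809 + 7139) = sqrt(29948) = 2*sqrt(7487)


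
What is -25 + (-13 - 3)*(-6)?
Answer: 71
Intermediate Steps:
-25 + (-13 - 3)*(-6) = -25 - 16*(-6) = -25 + 96 = 71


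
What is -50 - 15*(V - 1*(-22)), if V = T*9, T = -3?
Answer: 25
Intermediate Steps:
V = -27 (V = -3*9 = -27)
-50 - 15*(V - 1*(-22)) = -50 - 15*(-27 - 1*(-22)) = -50 - 15*(-27 + 22) = -50 - 15*(-5) = -50 + 75 = 25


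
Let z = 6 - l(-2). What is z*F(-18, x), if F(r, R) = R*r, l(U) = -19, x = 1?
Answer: -450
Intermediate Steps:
z = 25 (z = 6 - 1*(-19) = 6 + 19 = 25)
z*F(-18, x) = 25*(1*(-18)) = 25*(-18) = -450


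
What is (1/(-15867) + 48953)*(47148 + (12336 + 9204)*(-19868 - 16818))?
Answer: -68194880322503000/1763 ≈ -3.8681e+13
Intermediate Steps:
(1/(-15867) + 48953)*(47148 + (12336 + 9204)*(-19868 - 16818)) = (-1/15867 + 48953)*(47148 + 21540*(-36686)) = 776737250*(47148 - 790216440)/15867 = (776737250/15867)*(-790169292) = -68194880322503000/1763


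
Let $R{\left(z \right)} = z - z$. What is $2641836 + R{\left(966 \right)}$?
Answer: $2641836$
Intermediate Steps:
$R{\left(z \right)} = 0$
$2641836 + R{\left(966 \right)} = 2641836 + 0 = 2641836$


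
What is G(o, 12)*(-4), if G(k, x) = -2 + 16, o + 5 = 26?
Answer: -56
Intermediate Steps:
o = 21 (o = -5 + 26 = 21)
G(k, x) = 14
G(o, 12)*(-4) = 14*(-4) = -56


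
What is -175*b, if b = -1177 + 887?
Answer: 50750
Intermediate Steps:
b = -290
-175*b = -175*(-290) = 50750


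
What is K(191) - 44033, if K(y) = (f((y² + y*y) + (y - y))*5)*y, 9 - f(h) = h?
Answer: -69714148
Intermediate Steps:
f(h) = 9 - h
K(y) = y*(45 - 10*y²) (K(y) = ((9 - ((y² + y*y) + (y - y)))*5)*y = ((9 - ((y² + y²) + 0))*5)*y = ((9 - (2*y² + 0))*5)*y = ((9 - 2*y²)*5)*y = (45 - 10*y²)*y = y*(45 - 10*y²))
K(191) - 44033 = (-10*191³ + 45*191) - 44033 = (-10*6967871 + 8595) - 44033 = (-69678710 + 8595) - 44033 = -69670115 - 44033 = -69714148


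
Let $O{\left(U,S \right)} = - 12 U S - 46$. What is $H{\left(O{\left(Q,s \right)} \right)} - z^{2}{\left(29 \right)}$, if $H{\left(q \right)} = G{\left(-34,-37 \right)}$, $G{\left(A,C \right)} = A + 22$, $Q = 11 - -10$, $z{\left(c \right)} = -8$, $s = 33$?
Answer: $-76$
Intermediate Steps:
$Q = 21$ ($Q = 11 + 10 = 21$)
$O{\left(U,S \right)} = -46 - 12 S U$ ($O{\left(U,S \right)} = - 12 S U - 46 = -46 - 12 S U$)
$G{\left(A,C \right)} = 22 + A$
$H{\left(q \right)} = -12$ ($H{\left(q \right)} = 22 - 34 = -12$)
$H{\left(O{\left(Q,s \right)} \right)} - z^{2}{\left(29 \right)} = -12 - \left(-8\right)^{2} = -12 - 64 = -76$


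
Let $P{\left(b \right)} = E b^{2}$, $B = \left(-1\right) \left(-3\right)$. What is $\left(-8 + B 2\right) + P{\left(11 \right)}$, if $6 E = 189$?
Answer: $\frac{7619}{2} \approx 3809.5$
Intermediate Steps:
$B = 3$
$E = \frac{63}{2}$ ($E = \frac{1}{6} \cdot 189 = \frac{63}{2} \approx 31.5$)
$P{\left(b \right)} = \frac{63 b^{2}}{2}$
$\left(-8 + B 2\right) + P{\left(11 \right)} = \left(-8 + 3 \cdot 2\right) + \frac{63 \cdot 11^{2}}{2} = \left(-8 + 6\right) + \frac{63}{2} \cdot 121 = -2 + \frac{7623}{2} = \frac{7619}{2}$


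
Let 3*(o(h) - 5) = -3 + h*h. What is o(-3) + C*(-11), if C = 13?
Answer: -136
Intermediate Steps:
o(h) = 4 + h**2/3 (o(h) = 5 + (-3 + h*h)/3 = 5 + (-3 + h**2)/3 = 5 + (-1 + h**2/3) = 4 + h**2/3)
o(-3) + C*(-11) = (4 + (1/3)*(-3)**2) + 13*(-11) = (4 + (1/3)*9) - 143 = (4 + 3) - 143 = 7 - 143 = -136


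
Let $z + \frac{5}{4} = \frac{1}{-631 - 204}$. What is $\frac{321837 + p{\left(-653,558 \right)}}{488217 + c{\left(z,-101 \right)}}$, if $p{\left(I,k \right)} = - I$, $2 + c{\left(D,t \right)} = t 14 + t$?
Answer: $\frac{32249}{48670} \approx 0.66261$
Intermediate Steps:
$z = - \frac{4179}{3340}$ ($z = - \frac{5}{4} + \frac{1}{-631 - 204} = - \frac{5}{4} + \frac{1}{-835} = - \frac{5}{4} - \frac{1}{835} = - \frac{4179}{3340} \approx -1.2512$)
$c{\left(D,t \right)} = -2 + 15 t$ ($c{\left(D,t \right)} = -2 + \left(t 14 + t\right) = -2 + \left(14 t + t\right) = -2 + 15 t$)
$\frac{321837 + p{\left(-653,558 \right)}}{488217 + c{\left(z,-101 \right)}} = \frac{321837 - -653}{488217 + \left(-2 + 15 \left(-101\right)\right)} = \frac{321837 + 653}{488217 - 1517} = \frac{322490}{488217 - 1517} = \frac{322490}{486700} = 322490 \cdot \frac{1}{486700} = \frac{32249}{48670}$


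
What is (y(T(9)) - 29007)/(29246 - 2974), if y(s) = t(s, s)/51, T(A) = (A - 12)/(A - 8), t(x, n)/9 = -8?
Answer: -493143/446624 ≈ -1.1042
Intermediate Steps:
t(x, n) = -72 (t(x, n) = 9*(-8) = -72)
T(A) = (-12 + A)/(-8 + A)
y(s) = -24/17 (y(s) = -72/51 = -72*1/51 = -24/17)
(y(T(9)) - 29007)/(29246 - 2974) = (-24/17 - 29007)/(29246 - 2974) = -493143/17/26272 = -493143/17*1/26272 = -493143/446624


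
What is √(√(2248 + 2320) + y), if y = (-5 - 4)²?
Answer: √(81 + 2*√1142) ≈ 12.190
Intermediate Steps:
y = 81 (y = (-9)² = 81)
√(√(2248 + 2320) + y) = √(√(2248 + 2320) + 81) = √(√4568 + 81) = √(2*√1142 + 81) = √(81 + 2*√1142)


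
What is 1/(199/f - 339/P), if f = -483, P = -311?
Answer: 150213/101848 ≈ 1.4749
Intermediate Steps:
1/(199/f - 339/P) = 1/(199/(-483) - 339/(-311)) = 1/(199*(-1/483) - 339*(-1/311)) = 1/(-199/483 + 339/311) = 1/(101848/150213) = 150213/101848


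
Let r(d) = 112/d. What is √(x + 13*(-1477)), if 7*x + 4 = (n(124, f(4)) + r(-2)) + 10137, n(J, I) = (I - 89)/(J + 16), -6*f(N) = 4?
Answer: I*√783283035/210 ≈ 133.27*I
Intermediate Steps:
f(N) = -⅔ (f(N) = -⅙*4 = -⅔)
n(J, I) = (-89 + I)/(16 + J)
x = 4232071/2940 (x = -4/7 + (((-89 - ⅔)/(16 + 124) + 112/(-2)) + 10137)/7 = -4/7 + ((-269/3/140 + 112*(-½)) + 10137)/7 = -4/7 + (((1/140)*(-269/3) - 56) + 10137)/7 = -4/7 + ((-269/420 - 56) + 10137)/7 = -4/7 + (-23789/420 + 10137)/7 = -4/7 + (⅐)*(4233751/420) = -4/7 + 4233751/2940 = 4232071/2940 ≈ 1439.5)
√(x + 13*(-1477)) = √(4232071/2940 + 13*(-1477)) = √(4232071/2940 - 19201) = √(-52218869/2940) = I*√783283035/210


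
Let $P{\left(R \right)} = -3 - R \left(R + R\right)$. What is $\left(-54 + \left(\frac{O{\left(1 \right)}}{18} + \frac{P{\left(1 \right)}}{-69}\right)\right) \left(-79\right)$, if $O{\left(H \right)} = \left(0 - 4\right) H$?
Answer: $\frac{885511}{207} \approx 4277.8$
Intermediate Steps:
$O{\left(H \right)} = - 4 H$ ($O{\left(H \right)} = \left(0 - 4\right) H = - 4 H$)
$P{\left(R \right)} = -3 - 2 R^{2}$ ($P{\left(R \right)} = -3 - R 2 R = -3 - 2 R^{2}$)
$\left(-54 + \left(\frac{O{\left(1 \right)}}{18} + \frac{P{\left(1 \right)}}{-69}\right)\right) \left(-79\right) = \left(-54 + \left(\frac{\left(-4\right) 1}{18} + \frac{-3 - 2 \cdot 1^{2}}{-69}\right)\right) \left(-79\right) = \left(-54 - \left(\frac{2}{9} - \left(-3 - 2\right) \left(- \frac{1}{69}\right)\right)\right) \left(-79\right) = \left(-54 - \frac{31}{207}\right) \left(-79\right) = \left(- \frac{11209}{207}\right) \left(-79\right) = \frac{885511}{207}$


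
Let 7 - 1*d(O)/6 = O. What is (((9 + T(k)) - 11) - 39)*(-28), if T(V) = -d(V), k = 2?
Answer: 1988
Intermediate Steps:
d(O) = 42 - 6*O
T(V) = -42 + 6*V (T(V) = -(42 - 6*V) = -42 + 6*V)
(((9 + T(k)) - 11) - 39)*(-28) = (((9 + (-42 + 6*2)) - 11) - 39)*(-28) = (((9 + (-42 + 12)) - 11) - 39)*(-28) = (((9 - 30) - 11) - 39)*(-28) = ((-21 - 11) - 39)*(-28) = (-32 - 39)*(-28) = -71*(-28) = 1988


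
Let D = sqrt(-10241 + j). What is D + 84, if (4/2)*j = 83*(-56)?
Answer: 84 + I*sqrt(12565) ≈ 84.0 + 112.09*I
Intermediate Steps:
j = -2324 (j = (83*(-56))/2 = (1/2)*(-4648) = -2324)
D = I*sqrt(12565) (D = sqrt(-10241 - 2324) = sqrt(-12565) = I*sqrt(12565) ≈ 112.09*I)
D + 84 = I*sqrt(12565) + 84 = 84 + I*sqrt(12565)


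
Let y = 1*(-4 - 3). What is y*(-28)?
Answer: 196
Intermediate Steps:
y = -7 (y = 1*(-7) = -7)
y*(-28) = -7*(-28) = 196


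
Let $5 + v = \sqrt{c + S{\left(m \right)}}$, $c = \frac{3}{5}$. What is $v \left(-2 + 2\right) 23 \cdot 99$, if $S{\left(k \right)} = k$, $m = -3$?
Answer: $0$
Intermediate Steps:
$c = \frac{3}{5}$ ($c = 3 \cdot \frac{1}{5} = \frac{3}{5} \approx 0.6$)
$v = -5 + \frac{2 i \sqrt{15}}{5}$ ($v = -5 + \sqrt{\frac{3}{5} - 3} = -5 + \sqrt{- \frac{12}{5}} = -5 + \frac{2 i \sqrt{15}}{5} \approx -5.0 + 1.5492 i$)
$v \left(-2 + 2\right) 23 \cdot 99 = \left(-5 + \frac{2 i \sqrt{15}}{5}\right) \left(-2 + 2\right) 23 \cdot 99 = \left(-5 + \frac{2 i \sqrt{15}}{5}\right) 0 \cdot 23 \cdot 99 = 0 \cdot 23 \cdot 99 = 0 \cdot 99 = 0$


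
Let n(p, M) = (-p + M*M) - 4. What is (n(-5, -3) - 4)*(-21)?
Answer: -126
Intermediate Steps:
n(p, M) = -4 + M² - p (n(p, M) = (-p + M²) - 4 = (M² - p) - 4 = -4 + M² - p)
(n(-5, -3) - 4)*(-21) = ((-4 + (-3)² - 1*(-5)) - 4)*(-21) = ((-4 + 9 + 5) - 4)*(-21) = (10 - 4)*(-21) = 6*(-21) = -126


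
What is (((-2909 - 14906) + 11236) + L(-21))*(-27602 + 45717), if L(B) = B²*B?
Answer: -286941600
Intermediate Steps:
L(B) = B³
(((-2909 - 14906) + 11236) + L(-21))*(-27602 + 45717) = (((-2909 - 14906) + 11236) + (-21)³)*(-27602 + 45717) = ((-17815 + 11236) - 9261)*18115 = (-6579 - 9261)*18115 = -15840*18115 = -286941600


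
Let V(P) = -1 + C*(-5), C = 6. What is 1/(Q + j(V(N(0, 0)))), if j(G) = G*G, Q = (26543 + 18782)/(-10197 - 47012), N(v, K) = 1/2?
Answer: 57209/54932524 ≈ 0.0010414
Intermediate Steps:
N(v, K) = 1/2
Q = -45325/57209 (Q = 45325/(-57209) = 45325*(-1/57209) = -45325/57209 ≈ -0.79227)
V(P) = -31 (V(P) = -1 + 6*(-5) = -1 - 30 = -31)
j(G) = G**2
1/(Q + j(V(N(0, 0)))) = 1/(-45325/57209 + (-31)**2) = 1/(-45325/57209 + 961) = 1/(54932524/57209) = 57209/54932524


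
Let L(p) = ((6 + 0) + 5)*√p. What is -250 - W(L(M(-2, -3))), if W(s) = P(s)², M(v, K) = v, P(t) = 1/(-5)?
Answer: -6251/25 ≈ -250.04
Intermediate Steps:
P(t) = -⅕
L(p) = 11*√p (L(p) = (6 + 5)*√p = 11*√p)
W(s) = 1/25 (W(s) = (-⅕)² = 1/25)
-250 - W(L(M(-2, -3))) = -250 - 1*1/25 = -250 - 1/25 = -6251/25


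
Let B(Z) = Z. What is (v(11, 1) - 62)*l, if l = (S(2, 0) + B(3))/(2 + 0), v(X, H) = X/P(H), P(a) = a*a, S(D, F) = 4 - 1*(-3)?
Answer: -255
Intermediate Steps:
S(D, F) = 7 (S(D, F) = 4 + 3 = 7)
P(a) = a²
v(X, H) = X/H² (v(X, H) = X/(H²) = X/H²)
l = 5 (l = (7 + 3)/(2 + 0) = 10/2 = (½)*10 = 5)
(v(11, 1) - 62)*l = (11/1² - 62)*5 = (11*1 - 62)*5 = (11 - 62)*5 = -51*5 = -255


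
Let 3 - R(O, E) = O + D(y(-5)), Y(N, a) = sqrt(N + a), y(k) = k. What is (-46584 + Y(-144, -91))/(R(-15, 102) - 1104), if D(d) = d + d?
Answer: 11646/269 - I*sqrt(235)/1076 ≈ 43.294 - 0.014247*I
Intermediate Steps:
D(d) = 2*d
R(O, E) = 13 - O (R(O, E) = 3 - (O + 2*(-5)) = 3 - (O - 10) = 3 - (-10 + O) = 3 + (10 - O) = 13 - O)
(-46584 + Y(-144, -91))/(R(-15, 102) - 1104) = (-46584 + sqrt(-144 - 91))/((13 - 1*(-15)) - 1104) = (-46584 + sqrt(-235))/((13 + 15) - 1104) = (-46584 + I*sqrt(235))/(28 - 1104) = (-46584 + I*sqrt(235))/(-1076) = (-46584 + I*sqrt(235))*(-1/1076) = 11646/269 - I*sqrt(235)/1076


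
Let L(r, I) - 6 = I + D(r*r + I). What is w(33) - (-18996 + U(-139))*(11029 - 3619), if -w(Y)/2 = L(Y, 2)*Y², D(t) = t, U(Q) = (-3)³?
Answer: 138566808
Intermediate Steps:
U(Q) = -27
L(r, I) = 6 + r² + 2*I (L(r, I) = 6 + (I + (r*r + I)) = 6 + (I + (r² + I)) = 6 + (I + (I + r²)) = 6 + (r² + 2*I) = 6 + r² + 2*I)
w(Y) = -2*Y²*(10 + Y²) (w(Y) = -2*(6 + Y² + 2*2)*Y² = -2*(6 + Y² + 4)*Y² = -2*(10 + Y²)*Y² = -2*Y²*(10 + Y²))
w(33) - (-18996 + U(-139))*(11029 - 3619) = 2*33²*(-10 - 1*33²) - (-18996 - 27)*(11029 - 3619) = 2*1089*(-10 - 1*1089) - (-19023)*7410 = 2*1089*(-10 - 1089) - 1*(-140960430) = 2*1089*(-1099) + 140960430 = -2393622 + 140960430 = 138566808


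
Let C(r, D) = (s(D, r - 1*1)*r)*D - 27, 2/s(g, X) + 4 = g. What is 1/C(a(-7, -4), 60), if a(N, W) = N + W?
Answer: -7/354 ≈ -0.019774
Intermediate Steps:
s(g, X) = 2/(-4 + g)
C(r, D) = -27 + 2*D*r/(-4 + D) (C(r, D) = ((2/(-4 + D))*r)*D - 27 = (2*r/(-4 + D))*D - 27 = 2*D*r/(-4 + D) - 27 = -27 + 2*D*r/(-4 + D))
1/C(a(-7, -4), 60) = 1/((108 - 27*60 + 2*60*(-7 - 4))/(-4 + 60)) = 1/((108 - 1620 + 2*60*(-11))/56) = 1/((108 - 1620 - 1320)/56) = 1/((1/56)*(-2832)) = 1/(-354/7) = -7/354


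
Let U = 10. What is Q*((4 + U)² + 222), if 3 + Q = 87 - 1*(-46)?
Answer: 54340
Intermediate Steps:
Q = 130 (Q = -3 + (87 - 1*(-46)) = -3 + (87 + 46) = -3 + 133 = 130)
Q*((4 + U)² + 222) = 130*((4 + 10)² + 222) = 130*(14² + 222) = 130*(196 + 222) = 130*418 = 54340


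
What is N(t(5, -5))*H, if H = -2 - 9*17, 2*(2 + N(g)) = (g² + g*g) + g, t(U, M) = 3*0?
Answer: 310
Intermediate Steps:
t(U, M) = 0
N(g) = -2 + g² + g/2 (N(g) = -2 + ((g² + g*g) + g)/2 = -2 + ((g² + g²) + g)/2 = -2 + (2*g² + g)/2 = -2 + (g + 2*g²)/2 = -2 + (g² + g/2) = -2 + g² + g/2)
H = -155 (H = -2 - 153 = -155)
N(t(5, -5))*H = (-2 + 0² + (½)*0)*(-155) = (-2 + 0 + 0)*(-155) = -2*(-155) = 310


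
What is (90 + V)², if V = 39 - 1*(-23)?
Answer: 23104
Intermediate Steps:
V = 62 (V = 39 + 23 = 62)
(90 + V)² = (90 + 62)² = 152² = 23104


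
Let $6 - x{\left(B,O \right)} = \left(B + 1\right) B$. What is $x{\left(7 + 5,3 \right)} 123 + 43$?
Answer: $-18407$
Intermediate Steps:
$x{\left(B,O \right)} = 6 - B \left(1 + B\right)$ ($x{\left(B,O \right)} = 6 - \left(B + 1\right) B = 6 - \left(1 + B\right) B = 6 - B \left(1 + B\right)$)
$x{\left(7 + 5,3 \right)} 123 + 43 = \left(6 - \left(7 + 5\right) - \left(7 + 5\right)^{2}\right) 123 + 43 = \left(6 - 12 - 12^{2}\right) 123 + 43 = \left(6 - 12 - 144\right) 123 + 43 = \left(-150\right) 123 + 43 = -18450 + 43 = -18407$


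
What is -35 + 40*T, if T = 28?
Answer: 1085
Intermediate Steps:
-35 + 40*T = -35 + 40*28 = -35 + 1120 = 1085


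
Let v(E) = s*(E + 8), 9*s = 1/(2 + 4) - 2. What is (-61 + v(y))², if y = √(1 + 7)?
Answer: 317747/81 + 37202*√2/729 ≈ 3995.0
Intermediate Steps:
y = 2*√2 (y = √8 = 2*√2 ≈ 2.8284)
s = -11/54 (s = (1/(2 + 4) - 2)/9 = (1/6 - 2)/9 = (⅙ - 2)/9 = (⅑)*(-11/6) = -11/54 ≈ -0.20370)
v(E) = -44/27 - 11*E/54 (v(E) = -11*(E + 8)/54 = -11*(8 + E)/54 = -44/27 - 11*E/54)
(-61 + v(y))² = (-61 + (-44/27 - 11*√2/27))² = (-1691/27 - 11*√2/27)²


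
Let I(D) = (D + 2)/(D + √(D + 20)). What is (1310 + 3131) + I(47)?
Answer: 1359275/306 - 7*√67/306 ≈ 4441.9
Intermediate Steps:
I(D) = (2 + D)/(D + √(20 + D))
(1310 + 3131) + I(47) = (1310 + 3131) + (2 + 47)/(47 + √(20 + 47)) = 4441 + 49/(47 + √67)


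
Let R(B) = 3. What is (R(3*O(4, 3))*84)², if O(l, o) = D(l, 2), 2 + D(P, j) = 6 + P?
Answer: 63504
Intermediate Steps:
D(P, j) = 4 + P (D(P, j) = -2 + (6 + P) = 4 + P)
O(l, o) = 4 + l
(R(3*O(4, 3))*84)² = (3*84)² = 252² = 63504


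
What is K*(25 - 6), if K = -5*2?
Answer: -190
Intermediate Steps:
K = -10 (K = -1*10 = -10)
K*(25 - 6) = -10*(25 - 6) = -10*19 = -190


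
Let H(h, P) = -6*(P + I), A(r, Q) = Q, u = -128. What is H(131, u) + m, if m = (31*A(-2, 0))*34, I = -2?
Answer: 780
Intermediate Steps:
H(h, P) = 12 - 6*P (H(h, P) = -6*(P - 2) = -6*(-2 + P) = 12 - 6*P)
m = 0 (m = (31*0)*34 = 0*34 = 0)
H(131, u) + m = (12 - 6*(-128)) + 0 = (12 + 768) + 0 = 780 + 0 = 780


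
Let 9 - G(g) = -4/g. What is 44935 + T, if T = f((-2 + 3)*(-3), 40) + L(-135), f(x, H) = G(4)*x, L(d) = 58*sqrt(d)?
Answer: 44905 + 174*I*sqrt(15) ≈ 44905.0 + 673.9*I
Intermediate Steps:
G(g) = 9 + 4/g (G(g) = 9 - (-4)/g = 9 + 4/g)
f(x, H) = 10*x (f(x, H) = (9 + 4/4)*x = (9 + 4*(1/4))*x = (9 + 1)*x = 10*x)
T = -30 + 174*I*sqrt(15) (T = 10*((-2 + 3)*(-3)) + 58*sqrt(-135) = 10*(1*(-3)) + 58*(3*I*sqrt(15)) = 10*(-3) + 174*I*sqrt(15) = -30 + 174*I*sqrt(15) ≈ -30.0 + 673.9*I)
44935 + T = 44935 + (-30 + 174*I*sqrt(15)) = 44905 + 174*I*sqrt(15)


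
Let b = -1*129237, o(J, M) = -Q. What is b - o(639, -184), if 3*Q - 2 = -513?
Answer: -388222/3 ≈ -1.2941e+5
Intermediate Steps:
Q = -511/3 (Q = ⅔ + (⅓)*(-513) = ⅔ - 171 = -511/3 ≈ -170.33)
o(J, M) = 511/3 (o(J, M) = -1*(-511/3) = 511/3)
b = -129237
b - o(639, -184) = -129237 - 1*511/3 = -129237 - 511/3 = -388222/3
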